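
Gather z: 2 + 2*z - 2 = 2*z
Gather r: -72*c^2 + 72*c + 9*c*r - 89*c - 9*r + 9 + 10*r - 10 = -72*c^2 - 17*c + r*(9*c + 1) - 1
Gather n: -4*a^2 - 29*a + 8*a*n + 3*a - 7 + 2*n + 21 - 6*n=-4*a^2 - 26*a + n*(8*a - 4) + 14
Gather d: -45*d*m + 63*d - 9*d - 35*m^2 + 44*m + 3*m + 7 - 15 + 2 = d*(54 - 45*m) - 35*m^2 + 47*m - 6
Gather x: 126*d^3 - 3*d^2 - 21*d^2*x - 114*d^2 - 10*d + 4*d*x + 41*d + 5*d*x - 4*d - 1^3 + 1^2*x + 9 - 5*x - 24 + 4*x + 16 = 126*d^3 - 117*d^2 + 27*d + x*(-21*d^2 + 9*d)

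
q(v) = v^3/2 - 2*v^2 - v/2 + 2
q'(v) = 3*v^2/2 - 4*v - 1/2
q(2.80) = -4.10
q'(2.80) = 0.06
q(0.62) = 1.04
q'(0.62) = -2.40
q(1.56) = -1.75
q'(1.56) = -3.09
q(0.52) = 1.27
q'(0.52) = -2.17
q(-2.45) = -16.13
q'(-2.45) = 18.30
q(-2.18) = -11.59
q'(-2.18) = 15.35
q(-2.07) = -9.97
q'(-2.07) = 14.21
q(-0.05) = 2.02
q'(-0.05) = -0.30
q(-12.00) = -1144.00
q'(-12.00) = 263.50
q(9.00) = 200.00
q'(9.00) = 85.00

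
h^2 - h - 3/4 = (h - 3/2)*(h + 1/2)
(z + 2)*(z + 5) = z^2 + 7*z + 10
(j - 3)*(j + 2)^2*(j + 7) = j^4 + 8*j^3 - j^2 - 68*j - 84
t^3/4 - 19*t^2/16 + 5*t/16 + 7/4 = (t/4 + 1/4)*(t - 4)*(t - 7/4)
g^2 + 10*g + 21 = (g + 3)*(g + 7)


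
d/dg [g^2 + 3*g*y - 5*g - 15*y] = 2*g + 3*y - 5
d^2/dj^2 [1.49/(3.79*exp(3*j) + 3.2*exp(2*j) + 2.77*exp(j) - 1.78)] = (1.49*(11.37*exp(2*j) + 6.4*exp(j) + 2.77)*(22.74*exp(2*j) + 12.8*exp(j) + 5.54)*exp(j) - (50.8239*exp(2*j) + 19.072*exp(j) + 4.1273)*(3.79*exp(3*j) + 3.2*exp(2*j) + 2.77*exp(j) - 1.78))*exp(j)/(3.79*exp(3*j) + 3.2*exp(2*j) + 2.77*exp(j) - 1.78)^3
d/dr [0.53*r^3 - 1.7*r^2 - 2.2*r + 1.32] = 1.59*r^2 - 3.4*r - 2.2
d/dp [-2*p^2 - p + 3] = -4*p - 1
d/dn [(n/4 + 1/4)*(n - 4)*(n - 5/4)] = 3*n^2/4 - 17*n/8 - 1/16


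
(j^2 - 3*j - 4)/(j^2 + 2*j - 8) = (j^2 - 3*j - 4)/(j^2 + 2*j - 8)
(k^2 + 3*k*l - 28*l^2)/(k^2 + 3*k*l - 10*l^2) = (k^2 + 3*k*l - 28*l^2)/(k^2 + 3*k*l - 10*l^2)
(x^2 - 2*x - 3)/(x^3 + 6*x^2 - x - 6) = (x - 3)/(x^2 + 5*x - 6)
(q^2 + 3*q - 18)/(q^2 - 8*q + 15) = (q + 6)/(q - 5)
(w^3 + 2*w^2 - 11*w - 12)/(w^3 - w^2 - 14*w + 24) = (w + 1)/(w - 2)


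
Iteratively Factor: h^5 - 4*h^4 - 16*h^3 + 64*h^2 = (h + 4)*(h^4 - 8*h^3 + 16*h^2) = h*(h + 4)*(h^3 - 8*h^2 + 16*h) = h*(h - 4)*(h + 4)*(h^2 - 4*h) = h*(h - 4)^2*(h + 4)*(h)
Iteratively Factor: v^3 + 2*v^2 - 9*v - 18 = (v - 3)*(v^2 + 5*v + 6) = (v - 3)*(v + 3)*(v + 2)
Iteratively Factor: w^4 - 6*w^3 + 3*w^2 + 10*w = (w - 2)*(w^3 - 4*w^2 - 5*w) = (w - 2)*(w + 1)*(w^2 - 5*w) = (w - 5)*(w - 2)*(w + 1)*(w)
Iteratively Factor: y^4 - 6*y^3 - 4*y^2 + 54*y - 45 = (y - 1)*(y^3 - 5*y^2 - 9*y + 45) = (y - 1)*(y + 3)*(y^2 - 8*y + 15) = (y - 3)*(y - 1)*(y + 3)*(y - 5)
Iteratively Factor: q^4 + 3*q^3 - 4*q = (q + 2)*(q^3 + q^2 - 2*q) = (q + 2)^2*(q^2 - q) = (q - 1)*(q + 2)^2*(q)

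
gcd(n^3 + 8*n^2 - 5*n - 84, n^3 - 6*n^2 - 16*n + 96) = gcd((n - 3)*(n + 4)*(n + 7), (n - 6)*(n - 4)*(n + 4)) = n + 4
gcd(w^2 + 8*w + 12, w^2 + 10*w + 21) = 1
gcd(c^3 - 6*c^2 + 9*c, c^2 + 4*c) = c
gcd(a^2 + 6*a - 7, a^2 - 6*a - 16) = 1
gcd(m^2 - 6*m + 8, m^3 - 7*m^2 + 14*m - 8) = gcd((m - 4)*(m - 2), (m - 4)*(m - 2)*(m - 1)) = m^2 - 6*m + 8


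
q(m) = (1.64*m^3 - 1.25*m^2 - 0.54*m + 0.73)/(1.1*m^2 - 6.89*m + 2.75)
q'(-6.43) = 1.18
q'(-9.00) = 1.28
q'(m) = (6.89 - 2.2*m)*(1.64*m^3 - 1.25*m^2 - 0.54*m + 0.73)/(1.1*m^2 - 6.89*m + 2.75)^2 + (4.92*m^2 - 2.5*m - 0.54)/(1.1*m^2 - 6.89*m + 2.75) = (1.804*m^4 - 22.5992*m^3 + 22.7365*m^2 - 8.481*m + 3.5447)/(1.21*m^4 - 15.158*m^3 + 53.5221*m^2 - 37.895*m + 7.5625)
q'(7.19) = -24.24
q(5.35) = -81.16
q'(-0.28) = 0.36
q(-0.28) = 0.16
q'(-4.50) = 1.05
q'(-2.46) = 0.81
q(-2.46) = -1.14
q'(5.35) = -199.10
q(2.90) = -3.59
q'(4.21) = -16.38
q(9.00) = 36.53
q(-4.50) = -3.06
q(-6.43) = -5.22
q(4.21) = -14.60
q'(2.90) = -3.98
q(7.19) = 53.77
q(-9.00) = -8.39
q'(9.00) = -3.22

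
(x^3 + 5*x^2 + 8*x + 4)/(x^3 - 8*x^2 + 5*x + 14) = (x^2 + 4*x + 4)/(x^2 - 9*x + 14)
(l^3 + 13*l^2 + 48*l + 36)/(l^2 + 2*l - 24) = (l^2 + 7*l + 6)/(l - 4)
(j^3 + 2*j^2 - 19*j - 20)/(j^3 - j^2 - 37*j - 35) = (j - 4)/(j - 7)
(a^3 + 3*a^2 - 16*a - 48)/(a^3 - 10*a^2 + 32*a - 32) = (a^2 + 7*a + 12)/(a^2 - 6*a + 8)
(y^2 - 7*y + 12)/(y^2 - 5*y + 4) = (y - 3)/(y - 1)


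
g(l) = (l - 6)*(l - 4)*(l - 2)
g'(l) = (l - 6)*(l - 4) + (l - 6)*(l - 2) + (l - 4)*(l - 2) = 3*l^2 - 24*l + 44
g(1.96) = -0.33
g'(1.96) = 8.48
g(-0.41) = -68.13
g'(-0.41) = 54.34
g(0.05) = -45.83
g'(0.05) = 42.81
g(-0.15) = -54.87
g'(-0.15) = 47.67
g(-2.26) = -220.27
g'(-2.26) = 113.56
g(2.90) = 3.07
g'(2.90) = -0.37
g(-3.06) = -323.66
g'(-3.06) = 145.53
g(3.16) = 2.77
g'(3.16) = -1.88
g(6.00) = 0.00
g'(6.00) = 8.00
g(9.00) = 105.00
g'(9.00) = 71.00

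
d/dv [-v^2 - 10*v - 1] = -2*v - 10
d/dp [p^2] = 2*p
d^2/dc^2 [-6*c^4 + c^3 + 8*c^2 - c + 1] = -72*c^2 + 6*c + 16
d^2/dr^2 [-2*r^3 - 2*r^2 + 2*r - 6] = -12*r - 4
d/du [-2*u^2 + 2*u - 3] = 2 - 4*u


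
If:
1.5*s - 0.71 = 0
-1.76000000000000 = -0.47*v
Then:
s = 0.47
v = 3.74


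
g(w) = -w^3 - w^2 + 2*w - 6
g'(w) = -3*w^2 - 2*w + 2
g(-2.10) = -5.35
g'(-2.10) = -7.03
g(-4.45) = 53.42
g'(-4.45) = -48.51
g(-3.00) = 6.00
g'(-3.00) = -19.00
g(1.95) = -13.32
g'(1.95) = -13.31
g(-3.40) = 14.94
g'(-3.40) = -25.88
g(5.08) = -152.74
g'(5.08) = -85.58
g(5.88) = -232.11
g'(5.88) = -113.48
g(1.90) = -12.67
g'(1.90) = -12.63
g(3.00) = -36.00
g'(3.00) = -31.00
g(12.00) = -1854.00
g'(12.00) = -454.00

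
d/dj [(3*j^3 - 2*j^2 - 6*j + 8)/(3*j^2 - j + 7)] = (9*j^4 - 6*j^3 + 83*j^2 - 76*j - 34)/(9*j^4 - 6*j^3 + 43*j^2 - 14*j + 49)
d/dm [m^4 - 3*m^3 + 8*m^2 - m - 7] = 4*m^3 - 9*m^2 + 16*m - 1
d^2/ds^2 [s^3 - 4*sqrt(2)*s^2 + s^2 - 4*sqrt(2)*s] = 6*s - 8*sqrt(2) + 2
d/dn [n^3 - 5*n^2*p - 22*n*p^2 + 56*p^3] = 3*n^2 - 10*n*p - 22*p^2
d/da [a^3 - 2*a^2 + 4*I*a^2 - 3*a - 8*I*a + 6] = 3*a^2 + a*(-4 + 8*I) - 3 - 8*I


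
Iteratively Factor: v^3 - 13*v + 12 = (v - 3)*(v^2 + 3*v - 4) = (v - 3)*(v - 1)*(v + 4)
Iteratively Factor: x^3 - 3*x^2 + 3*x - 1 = (x - 1)*(x^2 - 2*x + 1) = (x - 1)^2*(x - 1)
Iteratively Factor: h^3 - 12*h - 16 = (h + 2)*(h^2 - 2*h - 8) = (h + 2)^2*(h - 4)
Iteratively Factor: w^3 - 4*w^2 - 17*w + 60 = (w + 4)*(w^2 - 8*w + 15) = (w - 5)*(w + 4)*(w - 3)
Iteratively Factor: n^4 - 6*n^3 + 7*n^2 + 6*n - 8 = (n - 4)*(n^3 - 2*n^2 - n + 2) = (n - 4)*(n - 1)*(n^2 - n - 2) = (n - 4)*(n - 2)*(n - 1)*(n + 1)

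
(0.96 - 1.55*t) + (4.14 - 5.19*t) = 5.1 - 6.74*t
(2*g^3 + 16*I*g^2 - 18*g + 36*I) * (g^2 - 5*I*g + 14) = 2*g^5 + 6*I*g^4 + 90*g^3 + 350*I*g^2 - 72*g + 504*I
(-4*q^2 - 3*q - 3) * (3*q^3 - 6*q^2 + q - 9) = -12*q^5 + 15*q^4 + 5*q^3 + 51*q^2 + 24*q + 27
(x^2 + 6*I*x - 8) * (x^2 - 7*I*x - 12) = x^4 - I*x^3 + 22*x^2 - 16*I*x + 96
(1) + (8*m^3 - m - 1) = 8*m^3 - m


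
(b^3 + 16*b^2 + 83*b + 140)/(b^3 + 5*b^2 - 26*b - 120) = (b^2 + 12*b + 35)/(b^2 + b - 30)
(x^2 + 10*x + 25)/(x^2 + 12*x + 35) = (x + 5)/(x + 7)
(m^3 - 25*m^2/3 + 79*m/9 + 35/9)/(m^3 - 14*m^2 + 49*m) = (9*m^2 - 12*m - 5)/(9*m*(m - 7))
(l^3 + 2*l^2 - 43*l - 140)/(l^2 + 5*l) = l - 3 - 28/l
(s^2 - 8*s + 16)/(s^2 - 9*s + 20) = (s - 4)/(s - 5)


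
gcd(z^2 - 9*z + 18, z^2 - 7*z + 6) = z - 6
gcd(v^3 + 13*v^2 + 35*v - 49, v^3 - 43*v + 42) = v^2 + 6*v - 7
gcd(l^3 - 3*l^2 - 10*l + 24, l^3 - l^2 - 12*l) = l^2 - l - 12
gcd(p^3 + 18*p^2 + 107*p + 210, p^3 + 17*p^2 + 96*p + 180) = p^2 + 11*p + 30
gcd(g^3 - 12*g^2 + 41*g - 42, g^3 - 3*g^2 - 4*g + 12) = g^2 - 5*g + 6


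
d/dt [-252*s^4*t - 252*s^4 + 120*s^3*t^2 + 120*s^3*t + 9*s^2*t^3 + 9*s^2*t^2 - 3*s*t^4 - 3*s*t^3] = 3*s*(-84*s^3 + 80*s^2*t + 40*s^2 + 9*s*t^2 + 6*s*t - 4*t^3 - 3*t^2)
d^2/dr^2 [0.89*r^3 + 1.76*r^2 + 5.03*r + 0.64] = 5.34*r + 3.52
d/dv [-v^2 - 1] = -2*v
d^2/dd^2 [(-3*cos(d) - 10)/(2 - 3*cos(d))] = 36*(3*sin(d)^2 - 2*cos(d) + 3)/(3*cos(d) - 2)^3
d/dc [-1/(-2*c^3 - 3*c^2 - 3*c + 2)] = 3*(-2*c^2 - 2*c - 1)/(2*c^3 + 3*c^2 + 3*c - 2)^2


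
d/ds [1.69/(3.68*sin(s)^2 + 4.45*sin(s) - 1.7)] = -(12.4384*sin(s) + 7.5205)*cos(s)/(3.68*sin(s)^2 + 4.45*sin(s) - 1.7)^2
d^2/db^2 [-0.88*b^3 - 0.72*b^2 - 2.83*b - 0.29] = -5.28*b - 1.44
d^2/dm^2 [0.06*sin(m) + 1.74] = -0.06*sin(m)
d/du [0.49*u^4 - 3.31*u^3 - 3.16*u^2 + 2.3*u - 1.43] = 1.96*u^3 - 9.93*u^2 - 6.32*u + 2.3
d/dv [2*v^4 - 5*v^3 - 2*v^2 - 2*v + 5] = 8*v^3 - 15*v^2 - 4*v - 2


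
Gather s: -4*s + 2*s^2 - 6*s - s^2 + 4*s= s^2 - 6*s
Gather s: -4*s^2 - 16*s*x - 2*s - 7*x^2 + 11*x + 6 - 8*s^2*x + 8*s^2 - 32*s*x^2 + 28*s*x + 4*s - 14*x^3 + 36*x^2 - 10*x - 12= s^2*(4 - 8*x) + s*(-32*x^2 + 12*x + 2) - 14*x^3 + 29*x^2 + x - 6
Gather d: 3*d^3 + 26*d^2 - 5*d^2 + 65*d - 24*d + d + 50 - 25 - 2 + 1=3*d^3 + 21*d^2 + 42*d + 24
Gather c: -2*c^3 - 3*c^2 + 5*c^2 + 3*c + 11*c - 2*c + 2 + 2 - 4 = -2*c^3 + 2*c^2 + 12*c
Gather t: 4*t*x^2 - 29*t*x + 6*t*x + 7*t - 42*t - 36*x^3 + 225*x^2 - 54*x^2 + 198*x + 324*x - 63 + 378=t*(4*x^2 - 23*x - 35) - 36*x^3 + 171*x^2 + 522*x + 315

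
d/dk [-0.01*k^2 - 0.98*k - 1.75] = -0.02*k - 0.98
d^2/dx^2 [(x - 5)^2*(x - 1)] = 6*x - 22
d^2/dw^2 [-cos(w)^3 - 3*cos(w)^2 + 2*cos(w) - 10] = -5*cos(w)/4 + 6*cos(2*w) + 9*cos(3*w)/4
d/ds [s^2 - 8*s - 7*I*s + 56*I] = 2*s - 8 - 7*I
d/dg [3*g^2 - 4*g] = 6*g - 4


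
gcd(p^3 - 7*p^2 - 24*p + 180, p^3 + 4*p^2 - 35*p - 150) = p^2 - p - 30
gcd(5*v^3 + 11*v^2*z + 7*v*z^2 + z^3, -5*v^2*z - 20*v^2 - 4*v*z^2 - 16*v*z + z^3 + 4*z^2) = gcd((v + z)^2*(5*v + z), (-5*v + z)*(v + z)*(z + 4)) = v + z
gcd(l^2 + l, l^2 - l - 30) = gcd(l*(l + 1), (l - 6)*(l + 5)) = 1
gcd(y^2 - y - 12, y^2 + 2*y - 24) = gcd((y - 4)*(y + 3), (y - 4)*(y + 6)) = y - 4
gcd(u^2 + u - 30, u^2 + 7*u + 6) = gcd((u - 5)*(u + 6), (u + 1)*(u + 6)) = u + 6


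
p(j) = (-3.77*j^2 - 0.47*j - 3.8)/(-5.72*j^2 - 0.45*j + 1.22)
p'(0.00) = -1.53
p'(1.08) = -1.71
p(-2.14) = 0.84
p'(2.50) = -0.11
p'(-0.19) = 6.37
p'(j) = (-7.54*j - 0.47)/(-5.72*j^2 - 0.45*j + 1.22) + (11.44*j + 0.45)*(-3.77*j^2 - 0.47*j - 3.8)/(-5.72*j^2 - 0.45*j + 1.22)^2 = (-0.991899999999999*j^2 - 52.6708*j - 2.2834)/(32.7184*j^4 + 5.148*j^3 - 13.7543*j^2 - 1.098*j + 1.4884)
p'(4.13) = -0.02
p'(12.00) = -0.00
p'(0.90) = -3.46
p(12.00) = 0.67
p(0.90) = 1.91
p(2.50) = 0.80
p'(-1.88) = 0.28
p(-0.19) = -3.50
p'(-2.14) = 0.18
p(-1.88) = 0.89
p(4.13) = 0.71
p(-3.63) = 0.71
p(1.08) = 1.47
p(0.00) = -3.11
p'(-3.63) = 0.03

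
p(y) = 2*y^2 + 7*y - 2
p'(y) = 4*y + 7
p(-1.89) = -8.09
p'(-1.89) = -0.56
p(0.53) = 2.27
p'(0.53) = 9.12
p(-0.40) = -4.48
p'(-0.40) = 5.40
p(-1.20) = -7.52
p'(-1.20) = 2.20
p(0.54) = 2.36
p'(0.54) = 9.16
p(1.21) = 9.40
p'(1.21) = 11.84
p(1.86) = 17.94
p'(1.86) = 14.44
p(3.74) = 52.16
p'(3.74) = 21.96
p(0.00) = -2.00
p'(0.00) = 7.00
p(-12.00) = 202.00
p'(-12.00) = -41.00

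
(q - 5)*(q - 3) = q^2 - 8*q + 15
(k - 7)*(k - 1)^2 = k^3 - 9*k^2 + 15*k - 7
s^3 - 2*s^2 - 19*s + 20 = (s - 5)*(s - 1)*(s + 4)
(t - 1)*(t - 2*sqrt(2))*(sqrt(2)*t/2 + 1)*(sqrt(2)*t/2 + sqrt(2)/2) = t^4/2 - sqrt(2)*t^3/2 - 5*t^2/2 + sqrt(2)*t/2 + 2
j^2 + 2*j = j*(j + 2)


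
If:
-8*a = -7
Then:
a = 7/8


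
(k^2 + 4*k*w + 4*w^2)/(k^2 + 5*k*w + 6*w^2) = (k + 2*w)/(k + 3*w)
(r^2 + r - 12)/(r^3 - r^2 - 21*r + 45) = (r + 4)/(r^2 + 2*r - 15)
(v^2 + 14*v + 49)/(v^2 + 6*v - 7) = (v + 7)/(v - 1)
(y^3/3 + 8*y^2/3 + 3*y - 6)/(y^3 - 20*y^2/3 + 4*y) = (y^3 + 8*y^2 + 9*y - 18)/(y*(3*y^2 - 20*y + 12))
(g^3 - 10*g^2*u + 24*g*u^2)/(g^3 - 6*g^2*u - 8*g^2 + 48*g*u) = (g - 4*u)/(g - 8)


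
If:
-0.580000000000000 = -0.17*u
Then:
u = 3.41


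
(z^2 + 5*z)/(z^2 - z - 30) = z/(z - 6)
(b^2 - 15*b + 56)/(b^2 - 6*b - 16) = (b - 7)/(b + 2)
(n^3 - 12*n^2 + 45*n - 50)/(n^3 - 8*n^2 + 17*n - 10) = (n - 5)/(n - 1)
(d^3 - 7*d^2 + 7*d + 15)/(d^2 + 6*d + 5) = (d^2 - 8*d + 15)/(d + 5)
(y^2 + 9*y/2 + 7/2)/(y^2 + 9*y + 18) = (2*y^2 + 9*y + 7)/(2*(y^2 + 9*y + 18))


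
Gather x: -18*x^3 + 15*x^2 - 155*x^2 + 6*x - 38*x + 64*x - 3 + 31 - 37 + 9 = -18*x^3 - 140*x^2 + 32*x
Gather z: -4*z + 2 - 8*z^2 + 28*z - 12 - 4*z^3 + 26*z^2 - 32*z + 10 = -4*z^3 + 18*z^2 - 8*z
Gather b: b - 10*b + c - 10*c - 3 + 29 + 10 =-9*b - 9*c + 36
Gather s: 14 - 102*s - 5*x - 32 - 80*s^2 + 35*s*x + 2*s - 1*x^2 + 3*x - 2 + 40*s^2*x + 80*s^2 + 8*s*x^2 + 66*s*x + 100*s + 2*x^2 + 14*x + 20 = 40*s^2*x + s*(8*x^2 + 101*x) + x^2 + 12*x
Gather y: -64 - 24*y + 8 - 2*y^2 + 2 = -2*y^2 - 24*y - 54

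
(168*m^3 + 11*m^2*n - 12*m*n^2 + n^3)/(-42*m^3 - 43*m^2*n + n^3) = (-24*m^2 - 5*m*n + n^2)/(6*m^2 + 7*m*n + n^2)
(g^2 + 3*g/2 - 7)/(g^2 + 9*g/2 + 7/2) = (g - 2)/(g + 1)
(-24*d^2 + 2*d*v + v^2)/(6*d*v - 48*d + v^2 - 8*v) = (-4*d + v)/(v - 8)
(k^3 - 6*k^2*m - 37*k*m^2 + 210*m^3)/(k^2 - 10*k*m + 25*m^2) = (k^2 - k*m - 42*m^2)/(k - 5*m)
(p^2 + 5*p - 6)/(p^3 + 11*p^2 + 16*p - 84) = (p - 1)/(p^2 + 5*p - 14)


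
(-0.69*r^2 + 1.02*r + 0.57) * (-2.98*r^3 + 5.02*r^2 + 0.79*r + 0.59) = 2.0562*r^5 - 6.5034*r^4 + 2.8767*r^3 + 3.2601*r^2 + 1.0521*r + 0.3363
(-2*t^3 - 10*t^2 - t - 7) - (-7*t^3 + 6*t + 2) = 5*t^3 - 10*t^2 - 7*t - 9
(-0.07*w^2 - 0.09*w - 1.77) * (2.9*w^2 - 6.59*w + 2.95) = -0.203*w^4 + 0.2003*w^3 - 4.7464*w^2 + 11.3988*w - 5.2215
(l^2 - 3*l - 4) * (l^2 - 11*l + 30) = l^4 - 14*l^3 + 59*l^2 - 46*l - 120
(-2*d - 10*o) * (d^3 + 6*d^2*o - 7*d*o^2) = -2*d^4 - 22*d^3*o - 46*d^2*o^2 + 70*d*o^3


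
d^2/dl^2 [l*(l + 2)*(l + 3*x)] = 6*l + 6*x + 4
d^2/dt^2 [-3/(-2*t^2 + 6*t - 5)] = 12*(-2*t^2 + 6*t + 2*(2*t - 3)^2 - 5)/(2*t^2 - 6*t + 5)^3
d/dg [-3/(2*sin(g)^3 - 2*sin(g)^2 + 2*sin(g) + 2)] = 3*(3*sin(g)^2 - 2*sin(g) + 1)*cos(g)/(2*(sin(g)^3 - sin(g)^2 + sin(g) + 1)^2)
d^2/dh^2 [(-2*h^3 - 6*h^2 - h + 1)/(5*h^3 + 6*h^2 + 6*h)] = 6*(-30*h^6 + 35*h^5 + 200*h^4 + 126*h^3 + 66*h^2 + 36*h + 12)/(h^3*(125*h^6 + 450*h^5 + 990*h^4 + 1296*h^3 + 1188*h^2 + 648*h + 216))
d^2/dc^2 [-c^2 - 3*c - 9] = -2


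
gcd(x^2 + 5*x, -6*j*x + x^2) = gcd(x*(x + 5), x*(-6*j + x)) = x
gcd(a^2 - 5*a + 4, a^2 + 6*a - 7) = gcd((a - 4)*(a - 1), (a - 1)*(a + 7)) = a - 1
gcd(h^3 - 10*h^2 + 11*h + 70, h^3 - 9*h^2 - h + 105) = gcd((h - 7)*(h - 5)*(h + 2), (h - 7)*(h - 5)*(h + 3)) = h^2 - 12*h + 35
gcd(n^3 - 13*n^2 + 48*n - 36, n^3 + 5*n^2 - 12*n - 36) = 1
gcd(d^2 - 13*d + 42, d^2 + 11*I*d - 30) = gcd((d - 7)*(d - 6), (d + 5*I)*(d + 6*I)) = 1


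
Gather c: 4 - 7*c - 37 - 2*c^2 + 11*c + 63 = -2*c^2 + 4*c + 30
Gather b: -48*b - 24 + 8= -48*b - 16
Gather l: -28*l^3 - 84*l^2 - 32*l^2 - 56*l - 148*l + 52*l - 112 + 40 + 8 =-28*l^3 - 116*l^2 - 152*l - 64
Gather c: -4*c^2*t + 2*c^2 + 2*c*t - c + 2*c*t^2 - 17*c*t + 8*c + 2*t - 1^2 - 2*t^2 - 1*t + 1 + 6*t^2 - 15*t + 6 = c^2*(2 - 4*t) + c*(2*t^2 - 15*t + 7) + 4*t^2 - 14*t + 6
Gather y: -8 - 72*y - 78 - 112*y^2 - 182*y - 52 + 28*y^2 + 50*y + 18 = -84*y^2 - 204*y - 120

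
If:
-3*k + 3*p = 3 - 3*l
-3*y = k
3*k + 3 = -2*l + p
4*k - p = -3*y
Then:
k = 5/4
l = -3/2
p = 15/4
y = -5/12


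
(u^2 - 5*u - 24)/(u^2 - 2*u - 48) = (u + 3)/(u + 6)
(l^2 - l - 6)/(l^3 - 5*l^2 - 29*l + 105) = (l + 2)/(l^2 - 2*l - 35)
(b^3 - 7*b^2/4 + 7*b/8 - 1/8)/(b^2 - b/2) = b - 5/4 + 1/(4*b)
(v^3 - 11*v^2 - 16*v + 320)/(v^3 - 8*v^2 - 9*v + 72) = (v^2 - 3*v - 40)/(v^2 - 9)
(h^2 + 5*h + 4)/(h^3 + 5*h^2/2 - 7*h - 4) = 2*(h + 1)/(2*h^2 - 3*h - 2)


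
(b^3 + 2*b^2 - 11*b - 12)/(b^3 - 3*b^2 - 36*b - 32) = (b - 3)/(b - 8)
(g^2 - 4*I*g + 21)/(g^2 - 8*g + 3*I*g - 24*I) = (g - 7*I)/(g - 8)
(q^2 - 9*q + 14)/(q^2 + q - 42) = (q^2 - 9*q + 14)/(q^2 + q - 42)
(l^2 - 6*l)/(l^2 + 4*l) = (l - 6)/(l + 4)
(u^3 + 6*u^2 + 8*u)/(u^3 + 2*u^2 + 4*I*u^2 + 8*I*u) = (u + 4)/(u + 4*I)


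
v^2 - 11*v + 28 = (v - 7)*(v - 4)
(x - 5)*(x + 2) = x^2 - 3*x - 10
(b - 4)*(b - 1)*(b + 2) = b^3 - 3*b^2 - 6*b + 8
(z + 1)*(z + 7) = z^2 + 8*z + 7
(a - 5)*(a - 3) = a^2 - 8*a + 15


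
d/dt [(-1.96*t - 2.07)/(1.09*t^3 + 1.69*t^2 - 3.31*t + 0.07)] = (4.2728*t^3 + 10.0813*t^2 + 6.9966*t - 6.9889)/(1.1881*t^6 + 3.6842*t^5 - 4.3597*t^4 - 11.0352*t^3 + 11.1927*t^2 - 0.4634*t + 0.0049)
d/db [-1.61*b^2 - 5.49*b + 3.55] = -3.22*b - 5.49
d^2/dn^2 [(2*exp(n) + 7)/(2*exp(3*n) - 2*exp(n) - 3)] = 2*((4*(1 - 3*exp(2*n))*exp(n) - (2*exp(n) + 7)*(9*exp(2*n) - 1))*(-2*exp(3*n) + 2*exp(n) + 3) - 4*(2*exp(n) + 7)*(3*exp(2*n) - 1)^2*exp(n) - (-2*exp(3*n) + 2*exp(n) + 3)^2)*exp(n)/(-2*exp(3*n) + 2*exp(n) + 3)^3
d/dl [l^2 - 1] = 2*l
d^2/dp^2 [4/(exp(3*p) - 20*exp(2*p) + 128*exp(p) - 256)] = (36*exp(3*p) - 304*exp(2*p) + 256*exp(p) + 2048)*exp(p)/(exp(7*p) - 44*exp(6*p) + 816*exp(5*p) - 8256*exp(4*p) + 49152*exp(3*p) - 172032*exp(2*p) + 327680*exp(p) - 262144)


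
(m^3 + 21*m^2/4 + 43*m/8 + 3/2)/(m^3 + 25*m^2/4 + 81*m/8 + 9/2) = (2*m + 1)/(2*m + 3)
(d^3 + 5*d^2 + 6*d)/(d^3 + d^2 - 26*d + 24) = d*(d^2 + 5*d + 6)/(d^3 + d^2 - 26*d + 24)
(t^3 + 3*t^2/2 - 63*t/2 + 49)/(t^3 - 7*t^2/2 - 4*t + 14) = (t + 7)/(t + 2)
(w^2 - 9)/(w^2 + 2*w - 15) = (w + 3)/(w + 5)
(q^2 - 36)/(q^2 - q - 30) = (q + 6)/(q + 5)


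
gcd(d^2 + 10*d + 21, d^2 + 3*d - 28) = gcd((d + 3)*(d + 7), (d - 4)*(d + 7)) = d + 7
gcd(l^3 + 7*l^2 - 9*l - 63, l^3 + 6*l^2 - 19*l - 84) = l^2 + 10*l + 21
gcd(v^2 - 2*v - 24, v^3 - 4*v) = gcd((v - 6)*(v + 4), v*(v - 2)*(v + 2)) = 1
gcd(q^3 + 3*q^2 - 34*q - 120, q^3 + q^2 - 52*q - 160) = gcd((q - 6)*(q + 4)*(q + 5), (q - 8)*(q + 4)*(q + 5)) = q^2 + 9*q + 20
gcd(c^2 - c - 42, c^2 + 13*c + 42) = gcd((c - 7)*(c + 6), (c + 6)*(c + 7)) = c + 6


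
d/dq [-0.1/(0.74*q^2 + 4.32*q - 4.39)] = (0.148*q + 0.432)/(0.74*q^2 + 4.32*q - 4.39)^2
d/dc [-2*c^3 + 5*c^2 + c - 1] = -6*c^2 + 10*c + 1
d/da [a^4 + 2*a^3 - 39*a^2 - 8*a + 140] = 4*a^3 + 6*a^2 - 78*a - 8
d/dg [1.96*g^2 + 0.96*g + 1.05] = 3.92*g + 0.96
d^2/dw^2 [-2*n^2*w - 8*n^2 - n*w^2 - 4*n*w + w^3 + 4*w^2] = -2*n + 6*w + 8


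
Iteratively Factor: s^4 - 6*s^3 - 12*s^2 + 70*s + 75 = (s - 5)*(s^3 - s^2 - 17*s - 15) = (s - 5)*(s + 3)*(s^2 - 4*s - 5) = (s - 5)^2*(s + 3)*(s + 1)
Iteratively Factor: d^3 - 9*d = (d - 3)*(d^2 + 3*d) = (d - 3)*(d + 3)*(d)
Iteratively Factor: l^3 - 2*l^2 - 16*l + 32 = (l + 4)*(l^2 - 6*l + 8) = (l - 2)*(l + 4)*(l - 4)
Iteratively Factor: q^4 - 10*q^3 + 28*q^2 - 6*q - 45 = (q - 5)*(q^3 - 5*q^2 + 3*q + 9) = (q - 5)*(q + 1)*(q^2 - 6*q + 9) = (q - 5)*(q - 3)*(q + 1)*(q - 3)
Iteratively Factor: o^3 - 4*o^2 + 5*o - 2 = (o - 2)*(o^2 - 2*o + 1) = (o - 2)*(o - 1)*(o - 1)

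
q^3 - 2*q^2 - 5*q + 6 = (q - 3)*(q - 1)*(q + 2)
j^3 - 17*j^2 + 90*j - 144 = (j - 8)*(j - 6)*(j - 3)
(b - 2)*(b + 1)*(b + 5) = b^3 + 4*b^2 - 7*b - 10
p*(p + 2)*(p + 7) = p^3 + 9*p^2 + 14*p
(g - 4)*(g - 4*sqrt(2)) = g^2 - 4*sqrt(2)*g - 4*g + 16*sqrt(2)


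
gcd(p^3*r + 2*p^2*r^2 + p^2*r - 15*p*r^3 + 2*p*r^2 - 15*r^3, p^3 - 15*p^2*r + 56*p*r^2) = 1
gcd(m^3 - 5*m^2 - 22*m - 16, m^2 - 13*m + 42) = 1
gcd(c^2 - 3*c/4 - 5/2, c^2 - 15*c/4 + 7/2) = c - 2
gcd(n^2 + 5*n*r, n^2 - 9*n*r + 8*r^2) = 1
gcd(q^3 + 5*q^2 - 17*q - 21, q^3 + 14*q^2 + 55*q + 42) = q^2 + 8*q + 7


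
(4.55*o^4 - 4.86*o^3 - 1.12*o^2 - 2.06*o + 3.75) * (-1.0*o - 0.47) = -4.55*o^5 + 2.7215*o^4 + 3.4042*o^3 + 2.5864*o^2 - 2.7818*o - 1.7625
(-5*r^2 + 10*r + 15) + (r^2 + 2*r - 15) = -4*r^2 + 12*r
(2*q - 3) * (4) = 8*q - 12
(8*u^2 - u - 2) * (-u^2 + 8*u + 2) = -8*u^4 + 65*u^3 + 10*u^2 - 18*u - 4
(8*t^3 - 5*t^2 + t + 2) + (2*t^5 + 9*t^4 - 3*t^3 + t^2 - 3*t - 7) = 2*t^5 + 9*t^4 + 5*t^3 - 4*t^2 - 2*t - 5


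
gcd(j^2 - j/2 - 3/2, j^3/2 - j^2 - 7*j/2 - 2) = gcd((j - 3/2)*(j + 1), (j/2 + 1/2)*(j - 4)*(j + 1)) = j + 1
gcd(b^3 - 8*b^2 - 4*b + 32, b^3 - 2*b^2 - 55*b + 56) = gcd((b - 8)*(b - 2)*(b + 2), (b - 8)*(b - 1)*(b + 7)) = b - 8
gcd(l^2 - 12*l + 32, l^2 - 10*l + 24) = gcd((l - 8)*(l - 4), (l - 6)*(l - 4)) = l - 4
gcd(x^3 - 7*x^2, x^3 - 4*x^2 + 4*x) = x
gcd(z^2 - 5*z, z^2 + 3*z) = z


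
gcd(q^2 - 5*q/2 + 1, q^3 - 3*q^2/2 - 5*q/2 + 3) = q - 2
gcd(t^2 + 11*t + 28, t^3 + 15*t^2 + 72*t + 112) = t^2 + 11*t + 28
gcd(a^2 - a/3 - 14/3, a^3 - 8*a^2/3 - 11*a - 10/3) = a + 2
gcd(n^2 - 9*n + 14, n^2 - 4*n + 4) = n - 2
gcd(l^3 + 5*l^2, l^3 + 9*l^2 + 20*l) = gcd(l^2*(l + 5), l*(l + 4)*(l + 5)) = l^2 + 5*l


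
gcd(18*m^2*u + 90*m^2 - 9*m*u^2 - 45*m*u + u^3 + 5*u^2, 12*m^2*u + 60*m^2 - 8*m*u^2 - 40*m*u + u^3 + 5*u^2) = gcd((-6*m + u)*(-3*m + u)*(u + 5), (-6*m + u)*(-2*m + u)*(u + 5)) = -6*m*u - 30*m + u^2 + 5*u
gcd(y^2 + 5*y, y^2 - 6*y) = y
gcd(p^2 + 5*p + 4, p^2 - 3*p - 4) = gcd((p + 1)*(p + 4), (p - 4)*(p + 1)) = p + 1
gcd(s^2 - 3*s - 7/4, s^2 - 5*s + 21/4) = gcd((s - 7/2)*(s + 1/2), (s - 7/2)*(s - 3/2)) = s - 7/2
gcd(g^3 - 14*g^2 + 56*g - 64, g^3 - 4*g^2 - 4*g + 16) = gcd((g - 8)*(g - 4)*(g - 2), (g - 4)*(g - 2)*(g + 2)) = g^2 - 6*g + 8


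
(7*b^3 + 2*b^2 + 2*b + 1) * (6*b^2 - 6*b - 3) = 42*b^5 - 30*b^4 - 21*b^3 - 12*b^2 - 12*b - 3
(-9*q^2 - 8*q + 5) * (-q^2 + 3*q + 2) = 9*q^4 - 19*q^3 - 47*q^2 - q + 10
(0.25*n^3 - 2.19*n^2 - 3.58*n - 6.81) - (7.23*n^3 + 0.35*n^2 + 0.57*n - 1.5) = -6.98*n^3 - 2.54*n^2 - 4.15*n - 5.31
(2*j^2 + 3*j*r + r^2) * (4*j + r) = 8*j^3 + 14*j^2*r + 7*j*r^2 + r^3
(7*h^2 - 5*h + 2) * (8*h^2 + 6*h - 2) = 56*h^4 + 2*h^3 - 28*h^2 + 22*h - 4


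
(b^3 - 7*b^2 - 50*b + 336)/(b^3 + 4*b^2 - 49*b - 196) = (b^2 - 14*b + 48)/(b^2 - 3*b - 28)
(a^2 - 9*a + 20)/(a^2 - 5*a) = (a - 4)/a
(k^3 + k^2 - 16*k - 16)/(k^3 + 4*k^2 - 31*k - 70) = (k^3 + k^2 - 16*k - 16)/(k^3 + 4*k^2 - 31*k - 70)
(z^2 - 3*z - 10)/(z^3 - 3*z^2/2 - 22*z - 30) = 2*(z - 5)/(2*z^2 - 7*z - 30)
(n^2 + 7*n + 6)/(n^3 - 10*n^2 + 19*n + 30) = (n + 6)/(n^2 - 11*n + 30)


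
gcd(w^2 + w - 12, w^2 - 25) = 1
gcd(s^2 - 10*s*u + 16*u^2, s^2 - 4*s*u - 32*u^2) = s - 8*u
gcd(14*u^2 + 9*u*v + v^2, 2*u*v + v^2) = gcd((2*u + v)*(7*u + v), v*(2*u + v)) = 2*u + v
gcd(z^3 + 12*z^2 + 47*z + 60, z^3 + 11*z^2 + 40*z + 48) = z^2 + 7*z + 12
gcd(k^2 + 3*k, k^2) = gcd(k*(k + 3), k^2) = k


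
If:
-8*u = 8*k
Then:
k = -u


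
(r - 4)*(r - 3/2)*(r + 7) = r^3 + 3*r^2/2 - 65*r/2 + 42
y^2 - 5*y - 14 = (y - 7)*(y + 2)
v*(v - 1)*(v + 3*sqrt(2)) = v^3 - v^2 + 3*sqrt(2)*v^2 - 3*sqrt(2)*v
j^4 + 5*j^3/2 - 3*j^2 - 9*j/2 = j*(j - 3/2)*(j + 1)*(j + 3)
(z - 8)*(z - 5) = z^2 - 13*z + 40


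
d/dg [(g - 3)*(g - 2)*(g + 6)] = 3*g^2 + 2*g - 24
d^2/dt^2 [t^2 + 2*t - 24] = 2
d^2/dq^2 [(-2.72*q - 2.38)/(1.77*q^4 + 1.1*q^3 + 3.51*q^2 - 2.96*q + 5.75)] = (-102.257856*q^7 - 233.85948*q^6 - 260.154264*q^5 - 449.224932*q^4 + 371.77232*q^3 + 367.682052*q^2 + 568.062888*q - 38.225316)/(5.545233*q^12 + 10.33857*q^11 + 39.414537*q^10 + 14.514668*q^9 + 97.624836*q^8 - 13.254522*q^7 + 256.406937*q^6 - 128.037108*q^5 + 368.011248*q^4 - 275.269286*q^3 + 499.285725*q^2 - 293.595*q + 190.109375)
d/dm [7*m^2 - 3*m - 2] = 14*m - 3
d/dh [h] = 1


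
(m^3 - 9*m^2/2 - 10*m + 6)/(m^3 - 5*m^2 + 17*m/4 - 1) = 2*(m^2 - 4*m - 12)/(2*m^2 - 9*m + 4)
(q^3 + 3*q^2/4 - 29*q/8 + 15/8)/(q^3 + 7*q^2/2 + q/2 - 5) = (q - 3/4)/(q + 2)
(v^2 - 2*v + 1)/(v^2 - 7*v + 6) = (v - 1)/(v - 6)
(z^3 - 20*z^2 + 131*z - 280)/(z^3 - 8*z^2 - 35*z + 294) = (z^2 - 13*z + 40)/(z^2 - z - 42)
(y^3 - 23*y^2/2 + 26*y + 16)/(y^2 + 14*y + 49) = (y^3 - 23*y^2/2 + 26*y + 16)/(y^2 + 14*y + 49)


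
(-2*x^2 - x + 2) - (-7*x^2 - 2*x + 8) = 5*x^2 + x - 6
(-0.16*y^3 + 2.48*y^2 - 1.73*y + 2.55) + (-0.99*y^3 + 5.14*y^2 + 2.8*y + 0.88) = -1.15*y^3 + 7.62*y^2 + 1.07*y + 3.43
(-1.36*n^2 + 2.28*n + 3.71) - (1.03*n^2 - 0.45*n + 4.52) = -2.39*n^2 + 2.73*n - 0.81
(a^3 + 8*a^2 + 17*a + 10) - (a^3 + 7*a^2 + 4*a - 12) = a^2 + 13*a + 22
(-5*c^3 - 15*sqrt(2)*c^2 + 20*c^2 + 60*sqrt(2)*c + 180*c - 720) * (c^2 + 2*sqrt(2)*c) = -5*c^5 - 25*sqrt(2)*c^4 + 20*c^4 + 120*c^3 + 100*sqrt(2)*c^3 - 480*c^2 + 360*sqrt(2)*c^2 - 1440*sqrt(2)*c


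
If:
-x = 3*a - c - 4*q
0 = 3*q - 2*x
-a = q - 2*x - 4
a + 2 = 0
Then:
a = -2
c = 3/2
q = -3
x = -9/2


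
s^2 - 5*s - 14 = (s - 7)*(s + 2)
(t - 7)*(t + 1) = t^2 - 6*t - 7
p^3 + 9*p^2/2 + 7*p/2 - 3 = (p - 1/2)*(p + 2)*(p + 3)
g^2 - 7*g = g*(g - 7)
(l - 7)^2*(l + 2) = l^3 - 12*l^2 + 21*l + 98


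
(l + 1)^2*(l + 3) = l^3 + 5*l^2 + 7*l + 3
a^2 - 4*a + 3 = (a - 3)*(a - 1)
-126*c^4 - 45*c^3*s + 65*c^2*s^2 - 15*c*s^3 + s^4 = (-7*c + s)*(-6*c + s)*(-3*c + s)*(c + s)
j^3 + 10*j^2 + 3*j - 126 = (j - 3)*(j + 6)*(j + 7)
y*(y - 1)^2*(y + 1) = y^4 - y^3 - y^2 + y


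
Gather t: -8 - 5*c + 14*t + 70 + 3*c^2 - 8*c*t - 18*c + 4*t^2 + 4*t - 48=3*c^2 - 23*c + 4*t^2 + t*(18 - 8*c) + 14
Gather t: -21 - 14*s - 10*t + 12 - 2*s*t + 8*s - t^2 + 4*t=-6*s - t^2 + t*(-2*s - 6) - 9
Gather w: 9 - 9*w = 9 - 9*w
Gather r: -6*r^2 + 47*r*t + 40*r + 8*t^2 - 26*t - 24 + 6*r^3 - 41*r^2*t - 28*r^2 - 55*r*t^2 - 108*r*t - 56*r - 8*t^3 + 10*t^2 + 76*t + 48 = 6*r^3 + r^2*(-41*t - 34) + r*(-55*t^2 - 61*t - 16) - 8*t^3 + 18*t^2 + 50*t + 24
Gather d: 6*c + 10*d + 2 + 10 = 6*c + 10*d + 12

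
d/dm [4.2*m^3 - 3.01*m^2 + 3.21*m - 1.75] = 12.6*m^2 - 6.02*m + 3.21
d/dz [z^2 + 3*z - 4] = 2*z + 3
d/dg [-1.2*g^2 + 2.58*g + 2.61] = 2.58 - 2.4*g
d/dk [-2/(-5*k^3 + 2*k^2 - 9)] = 2*k*(4 - 15*k)/(5*k^3 - 2*k^2 + 9)^2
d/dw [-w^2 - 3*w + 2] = -2*w - 3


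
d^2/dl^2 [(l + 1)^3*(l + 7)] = 12*(l + 1)*(l + 4)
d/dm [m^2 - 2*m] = 2*m - 2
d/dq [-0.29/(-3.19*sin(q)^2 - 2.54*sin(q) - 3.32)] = -(1.8502*sin(q) + 0.7366)*cos(q)/(3.19*sin(q)^2 + 2.54*sin(q) + 3.32)^2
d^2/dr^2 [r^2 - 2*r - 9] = 2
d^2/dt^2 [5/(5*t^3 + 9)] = 150*t*(10*t^3 - 9)/(5*t^3 + 9)^3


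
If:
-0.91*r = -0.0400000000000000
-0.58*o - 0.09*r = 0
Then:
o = -0.01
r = 0.04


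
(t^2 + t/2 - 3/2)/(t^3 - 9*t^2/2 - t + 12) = (t - 1)/(t^2 - 6*t + 8)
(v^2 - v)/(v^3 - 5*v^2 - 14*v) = (1 - v)/(-v^2 + 5*v + 14)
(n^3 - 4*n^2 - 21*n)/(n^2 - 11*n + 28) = n*(n + 3)/(n - 4)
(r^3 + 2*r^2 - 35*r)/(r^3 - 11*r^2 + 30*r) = (r + 7)/(r - 6)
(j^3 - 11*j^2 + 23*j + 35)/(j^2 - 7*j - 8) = (j^2 - 12*j + 35)/(j - 8)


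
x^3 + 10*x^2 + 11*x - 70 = (x - 2)*(x + 5)*(x + 7)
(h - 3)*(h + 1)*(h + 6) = h^3 + 4*h^2 - 15*h - 18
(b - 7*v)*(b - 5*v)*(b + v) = b^3 - 11*b^2*v + 23*b*v^2 + 35*v^3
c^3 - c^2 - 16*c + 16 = (c - 4)*(c - 1)*(c + 4)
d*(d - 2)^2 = d^3 - 4*d^2 + 4*d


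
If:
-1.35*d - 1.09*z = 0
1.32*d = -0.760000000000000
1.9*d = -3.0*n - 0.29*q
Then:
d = -0.58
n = 0.364646464646465 - 0.0966666666666667*q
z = 0.71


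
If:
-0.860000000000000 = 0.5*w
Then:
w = -1.72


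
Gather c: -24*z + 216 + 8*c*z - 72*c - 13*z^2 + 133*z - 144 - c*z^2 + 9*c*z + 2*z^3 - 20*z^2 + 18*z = c*(-z^2 + 17*z - 72) + 2*z^3 - 33*z^2 + 127*z + 72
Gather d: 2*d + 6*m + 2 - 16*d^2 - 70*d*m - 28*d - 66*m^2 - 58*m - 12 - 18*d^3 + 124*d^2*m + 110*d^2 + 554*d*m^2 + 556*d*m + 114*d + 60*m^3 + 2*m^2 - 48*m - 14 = -18*d^3 + d^2*(124*m + 94) + d*(554*m^2 + 486*m + 88) + 60*m^3 - 64*m^2 - 100*m - 24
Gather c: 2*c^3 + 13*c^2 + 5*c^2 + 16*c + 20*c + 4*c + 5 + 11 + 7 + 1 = 2*c^3 + 18*c^2 + 40*c + 24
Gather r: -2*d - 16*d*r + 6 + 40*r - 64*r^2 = -2*d - 64*r^2 + r*(40 - 16*d) + 6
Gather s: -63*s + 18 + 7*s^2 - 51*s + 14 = 7*s^2 - 114*s + 32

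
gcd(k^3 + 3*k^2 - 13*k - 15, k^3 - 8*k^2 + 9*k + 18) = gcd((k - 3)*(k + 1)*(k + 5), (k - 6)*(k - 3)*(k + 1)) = k^2 - 2*k - 3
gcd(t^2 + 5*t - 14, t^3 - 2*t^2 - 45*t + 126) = t + 7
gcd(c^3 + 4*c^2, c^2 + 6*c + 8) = c + 4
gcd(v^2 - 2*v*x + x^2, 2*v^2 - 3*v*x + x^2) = -v + x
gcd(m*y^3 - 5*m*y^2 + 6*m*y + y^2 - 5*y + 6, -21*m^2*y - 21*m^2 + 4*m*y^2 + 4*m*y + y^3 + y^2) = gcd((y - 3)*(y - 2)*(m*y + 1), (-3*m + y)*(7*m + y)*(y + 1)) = 1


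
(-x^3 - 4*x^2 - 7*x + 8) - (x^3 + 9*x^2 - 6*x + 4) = -2*x^3 - 13*x^2 - x + 4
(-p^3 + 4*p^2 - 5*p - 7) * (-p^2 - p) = p^5 - 3*p^4 + p^3 + 12*p^2 + 7*p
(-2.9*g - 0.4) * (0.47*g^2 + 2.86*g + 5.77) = -1.363*g^3 - 8.482*g^2 - 17.877*g - 2.308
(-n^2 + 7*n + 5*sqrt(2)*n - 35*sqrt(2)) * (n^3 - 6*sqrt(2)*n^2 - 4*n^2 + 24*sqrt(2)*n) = -n^5 + 11*n^4 + 11*sqrt(2)*n^4 - 121*sqrt(2)*n^3 - 88*n^3 + 308*sqrt(2)*n^2 + 660*n^2 - 1680*n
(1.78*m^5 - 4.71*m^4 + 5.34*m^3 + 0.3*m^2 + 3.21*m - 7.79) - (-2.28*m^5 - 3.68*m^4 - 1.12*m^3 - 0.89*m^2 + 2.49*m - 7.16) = 4.06*m^5 - 1.03*m^4 + 6.46*m^3 + 1.19*m^2 + 0.72*m - 0.63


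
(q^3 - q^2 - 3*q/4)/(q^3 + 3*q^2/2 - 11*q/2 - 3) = q*(2*q - 3)/(2*(q^2 + q - 6))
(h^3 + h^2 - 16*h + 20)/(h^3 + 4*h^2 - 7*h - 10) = (h - 2)/(h + 1)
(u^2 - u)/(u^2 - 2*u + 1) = u/(u - 1)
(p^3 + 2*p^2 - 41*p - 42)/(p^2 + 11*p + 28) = (p^2 - 5*p - 6)/(p + 4)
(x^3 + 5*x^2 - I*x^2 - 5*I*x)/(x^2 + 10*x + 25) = x*(x - I)/(x + 5)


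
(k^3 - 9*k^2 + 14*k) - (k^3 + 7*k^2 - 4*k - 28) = -16*k^2 + 18*k + 28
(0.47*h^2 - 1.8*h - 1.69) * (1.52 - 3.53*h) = -1.6591*h^3 + 7.0684*h^2 + 3.2297*h - 2.5688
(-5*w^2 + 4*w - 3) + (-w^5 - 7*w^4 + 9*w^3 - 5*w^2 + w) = -w^5 - 7*w^4 + 9*w^3 - 10*w^2 + 5*w - 3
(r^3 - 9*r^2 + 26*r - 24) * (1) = r^3 - 9*r^2 + 26*r - 24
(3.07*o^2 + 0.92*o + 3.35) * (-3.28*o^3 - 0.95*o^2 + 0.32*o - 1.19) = -10.0696*o^5 - 5.9341*o^4 - 10.8796*o^3 - 6.5414*o^2 - 0.0227999999999999*o - 3.9865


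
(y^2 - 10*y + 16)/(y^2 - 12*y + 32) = (y - 2)/(y - 4)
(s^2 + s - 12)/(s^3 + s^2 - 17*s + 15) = (s + 4)/(s^2 + 4*s - 5)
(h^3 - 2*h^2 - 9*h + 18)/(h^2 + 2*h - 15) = (h^2 + h - 6)/(h + 5)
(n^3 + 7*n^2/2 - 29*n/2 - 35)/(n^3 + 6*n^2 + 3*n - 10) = (n - 7/2)/(n - 1)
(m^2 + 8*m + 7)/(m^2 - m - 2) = (m + 7)/(m - 2)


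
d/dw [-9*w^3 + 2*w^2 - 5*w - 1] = -27*w^2 + 4*w - 5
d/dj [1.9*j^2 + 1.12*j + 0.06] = 3.8*j + 1.12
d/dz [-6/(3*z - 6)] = 2/(z - 2)^2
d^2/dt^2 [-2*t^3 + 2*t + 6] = -12*t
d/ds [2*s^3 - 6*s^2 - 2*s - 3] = 6*s^2 - 12*s - 2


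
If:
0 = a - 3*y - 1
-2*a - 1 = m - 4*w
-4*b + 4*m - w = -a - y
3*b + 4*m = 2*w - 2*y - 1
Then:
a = 3*y + 1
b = 50*y/101 + 11/101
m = 5/101 - 14*y/101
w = 148*y/101 + 77/101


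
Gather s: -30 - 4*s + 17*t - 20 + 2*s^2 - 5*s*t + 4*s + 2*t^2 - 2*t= 2*s^2 - 5*s*t + 2*t^2 + 15*t - 50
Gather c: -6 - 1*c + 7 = 1 - c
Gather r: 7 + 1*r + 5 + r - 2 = 2*r + 10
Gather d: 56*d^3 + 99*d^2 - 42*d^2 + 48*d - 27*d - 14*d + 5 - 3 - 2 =56*d^3 + 57*d^2 + 7*d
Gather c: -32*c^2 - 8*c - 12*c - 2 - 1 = -32*c^2 - 20*c - 3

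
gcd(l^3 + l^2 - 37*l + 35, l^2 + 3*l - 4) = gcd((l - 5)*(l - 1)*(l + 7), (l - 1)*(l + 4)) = l - 1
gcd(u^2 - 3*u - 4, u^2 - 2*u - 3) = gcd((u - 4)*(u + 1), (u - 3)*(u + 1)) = u + 1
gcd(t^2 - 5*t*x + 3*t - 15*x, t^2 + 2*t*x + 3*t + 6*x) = t + 3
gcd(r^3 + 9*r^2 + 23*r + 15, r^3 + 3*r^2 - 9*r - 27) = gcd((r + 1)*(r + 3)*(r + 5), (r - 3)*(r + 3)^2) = r + 3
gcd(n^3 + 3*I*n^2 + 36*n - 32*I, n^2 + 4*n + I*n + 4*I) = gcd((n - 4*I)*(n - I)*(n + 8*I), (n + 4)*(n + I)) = 1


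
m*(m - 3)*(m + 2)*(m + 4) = m^4 + 3*m^3 - 10*m^2 - 24*m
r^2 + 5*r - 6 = (r - 1)*(r + 6)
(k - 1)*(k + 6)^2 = k^3 + 11*k^2 + 24*k - 36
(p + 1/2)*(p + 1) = p^2 + 3*p/2 + 1/2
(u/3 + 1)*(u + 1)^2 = u^3/3 + 5*u^2/3 + 7*u/3 + 1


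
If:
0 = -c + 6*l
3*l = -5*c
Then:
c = 0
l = 0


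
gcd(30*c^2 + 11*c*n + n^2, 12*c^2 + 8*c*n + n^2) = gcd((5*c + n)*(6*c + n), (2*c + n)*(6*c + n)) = 6*c + n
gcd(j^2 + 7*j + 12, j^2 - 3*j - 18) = j + 3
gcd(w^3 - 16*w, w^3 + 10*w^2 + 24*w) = w^2 + 4*w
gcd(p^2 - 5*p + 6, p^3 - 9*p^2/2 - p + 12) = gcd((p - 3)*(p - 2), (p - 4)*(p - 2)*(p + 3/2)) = p - 2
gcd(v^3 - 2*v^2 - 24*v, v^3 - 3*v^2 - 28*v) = v^2 + 4*v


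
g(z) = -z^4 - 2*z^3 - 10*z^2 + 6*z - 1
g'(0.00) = 6.00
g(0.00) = -1.00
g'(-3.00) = 120.00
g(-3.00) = -136.00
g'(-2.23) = 65.12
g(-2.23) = -66.66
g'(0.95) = -21.84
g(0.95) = -6.85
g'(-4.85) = 418.20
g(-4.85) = -590.46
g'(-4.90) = 430.54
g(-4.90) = -611.68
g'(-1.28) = 30.16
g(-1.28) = -23.55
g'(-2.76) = 99.59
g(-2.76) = -109.71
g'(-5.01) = 458.61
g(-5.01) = -660.57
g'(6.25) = -1329.94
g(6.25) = -2368.29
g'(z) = -4*z^3 - 6*z^2 - 20*z + 6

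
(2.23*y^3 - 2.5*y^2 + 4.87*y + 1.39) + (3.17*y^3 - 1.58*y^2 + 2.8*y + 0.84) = 5.4*y^3 - 4.08*y^2 + 7.67*y + 2.23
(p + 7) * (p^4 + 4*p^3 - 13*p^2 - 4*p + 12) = p^5 + 11*p^4 + 15*p^3 - 95*p^2 - 16*p + 84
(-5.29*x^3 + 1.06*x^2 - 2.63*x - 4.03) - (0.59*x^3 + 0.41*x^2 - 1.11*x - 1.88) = -5.88*x^3 + 0.65*x^2 - 1.52*x - 2.15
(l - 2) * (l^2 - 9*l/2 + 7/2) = l^3 - 13*l^2/2 + 25*l/2 - 7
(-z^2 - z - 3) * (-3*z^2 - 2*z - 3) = 3*z^4 + 5*z^3 + 14*z^2 + 9*z + 9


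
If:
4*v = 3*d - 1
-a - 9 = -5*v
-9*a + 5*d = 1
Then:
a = 38/23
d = 73/23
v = 49/23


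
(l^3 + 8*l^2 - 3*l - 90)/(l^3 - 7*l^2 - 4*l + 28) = (l^3 + 8*l^2 - 3*l - 90)/(l^3 - 7*l^2 - 4*l + 28)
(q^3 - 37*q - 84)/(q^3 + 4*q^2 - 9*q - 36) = (q - 7)/(q - 3)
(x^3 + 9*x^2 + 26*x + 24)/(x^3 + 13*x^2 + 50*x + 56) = (x + 3)/(x + 7)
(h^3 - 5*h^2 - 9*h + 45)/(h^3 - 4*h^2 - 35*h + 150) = (h^2 - 9)/(h^2 + h - 30)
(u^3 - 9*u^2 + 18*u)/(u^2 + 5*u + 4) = u*(u^2 - 9*u + 18)/(u^2 + 5*u + 4)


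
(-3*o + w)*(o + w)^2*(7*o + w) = -21*o^4 - 38*o^3*w - 12*o^2*w^2 + 6*o*w^3 + w^4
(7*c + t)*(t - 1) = 7*c*t - 7*c + t^2 - t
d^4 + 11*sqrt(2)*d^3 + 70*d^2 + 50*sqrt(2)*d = d*(d + sqrt(2))*(d + 5*sqrt(2))^2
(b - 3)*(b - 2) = b^2 - 5*b + 6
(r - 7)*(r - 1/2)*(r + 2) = r^3 - 11*r^2/2 - 23*r/2 + 7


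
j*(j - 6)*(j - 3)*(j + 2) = j^4 - 7*j^3 + 36*j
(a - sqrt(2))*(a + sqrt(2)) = a^2 - 2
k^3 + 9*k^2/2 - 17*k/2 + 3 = (k - 1)*(k - 1/2)*(k + 6)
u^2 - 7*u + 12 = (u - 4)*(u - 3)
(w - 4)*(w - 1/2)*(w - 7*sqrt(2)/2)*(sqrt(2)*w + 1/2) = sqrt(2)*w^4 - 13*w^3/2 - 9*sqrt(2)*w^3/2 + sqrt(2)*w^2/4 + 117*w^2/4 - 13*w + 63*sqrt(2)*w/8 - 7*sqrt(2)/2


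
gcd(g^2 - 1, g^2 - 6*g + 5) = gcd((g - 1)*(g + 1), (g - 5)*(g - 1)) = g - 1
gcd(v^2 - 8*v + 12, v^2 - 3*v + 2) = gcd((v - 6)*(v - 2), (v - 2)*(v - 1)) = v - 2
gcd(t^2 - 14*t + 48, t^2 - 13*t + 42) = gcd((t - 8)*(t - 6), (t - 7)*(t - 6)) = t - 6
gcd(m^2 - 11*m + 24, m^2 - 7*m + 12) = m - 3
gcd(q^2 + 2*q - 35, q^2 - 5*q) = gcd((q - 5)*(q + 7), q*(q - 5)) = q - 5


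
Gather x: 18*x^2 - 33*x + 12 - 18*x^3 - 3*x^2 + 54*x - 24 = -18*x^3 + 15*x^2 + 21*x - 12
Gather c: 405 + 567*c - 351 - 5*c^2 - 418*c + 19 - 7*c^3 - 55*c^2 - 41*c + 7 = -7*c^3 - 60*c^2 + 108*c + 80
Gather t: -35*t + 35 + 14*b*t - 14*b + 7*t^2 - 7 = -14*b + 7*t^2 + t*(14*b - 35) + 28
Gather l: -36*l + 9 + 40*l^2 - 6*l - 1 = 40*l^2 - 42*l + 8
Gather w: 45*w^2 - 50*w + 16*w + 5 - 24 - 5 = 45*w^2 - 34*w - 24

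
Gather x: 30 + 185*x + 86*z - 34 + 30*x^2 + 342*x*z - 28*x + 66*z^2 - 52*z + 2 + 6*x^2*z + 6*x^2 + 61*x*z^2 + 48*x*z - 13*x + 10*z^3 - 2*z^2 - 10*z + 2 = x^2*(6*z + 36) + x*(61*z^2 + 390*z + 144) + 10*z^3 + 64*z^2 + 24*z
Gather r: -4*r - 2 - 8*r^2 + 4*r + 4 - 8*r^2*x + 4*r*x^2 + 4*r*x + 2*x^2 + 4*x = r^2*(-8*x - 8) + r*(4*x^2 + 4*x) + 2*x^2 + 4*x + 2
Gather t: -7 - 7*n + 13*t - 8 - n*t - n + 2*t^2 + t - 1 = -8*n + 2*t^2 + t*(14 - n) - 16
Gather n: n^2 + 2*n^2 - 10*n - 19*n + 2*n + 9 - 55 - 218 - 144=3*n^2 - 27*n - 408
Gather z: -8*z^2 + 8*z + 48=-8*z^2 + 8*z + 48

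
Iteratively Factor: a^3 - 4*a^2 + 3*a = (a)*(a^2 - 4*a + 3) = a*(a - 1)*(a - 3)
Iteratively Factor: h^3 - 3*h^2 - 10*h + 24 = (h + 3)*(h^2 - 6*h + 8) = (h - 4)*(h + 3)*(h - 2)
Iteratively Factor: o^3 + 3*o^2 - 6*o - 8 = (o + 4)*(o^2 - o - 2) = (o + 1)*(o + 4)*(o - 2)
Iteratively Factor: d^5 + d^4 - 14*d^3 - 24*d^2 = (d - 4)*(d^4 + 5*d^3 + 6*d^2) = d*(d - 4)*(d^3 + 5*d^2 + 6*d) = d*(d - 4)*(d + 3)*(d^2 + 2*d) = d^2*(d - 4)*(d + 3)*(d + 2)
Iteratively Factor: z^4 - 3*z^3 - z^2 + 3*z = (z + 1)*(z^3 - 4*z^2 + 3*z) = z*(z + 1)*(z^2 - 4*z + 3) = z*(z - 3)*(z + 1)*(z - 1)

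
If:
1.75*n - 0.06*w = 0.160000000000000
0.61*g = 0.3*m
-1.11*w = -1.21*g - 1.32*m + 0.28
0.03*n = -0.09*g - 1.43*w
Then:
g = 0.07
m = 0.14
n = 0.09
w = -0.01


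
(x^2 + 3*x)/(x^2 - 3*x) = (x + 3)/(x - 3)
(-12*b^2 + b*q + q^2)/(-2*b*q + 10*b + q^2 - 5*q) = (12*b^2 - b*q - q^2)/(2*b*q - 10*b - q^2 + 5*q)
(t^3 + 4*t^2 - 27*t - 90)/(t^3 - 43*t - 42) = (t^2 - 2*t - 15)/(t^2 - 6*t - 7)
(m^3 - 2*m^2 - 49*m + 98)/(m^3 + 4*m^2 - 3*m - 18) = (m^2 - 49)/(m^2 + 6*m + 9)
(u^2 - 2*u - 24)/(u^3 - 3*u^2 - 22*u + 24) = 1/(u - 1)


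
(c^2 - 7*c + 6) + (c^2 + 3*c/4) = 2*c^2 - 25*c/4 + 6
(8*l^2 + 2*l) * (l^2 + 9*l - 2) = 8*l^4 + 74*l^3 + 2*l^2 - 4*l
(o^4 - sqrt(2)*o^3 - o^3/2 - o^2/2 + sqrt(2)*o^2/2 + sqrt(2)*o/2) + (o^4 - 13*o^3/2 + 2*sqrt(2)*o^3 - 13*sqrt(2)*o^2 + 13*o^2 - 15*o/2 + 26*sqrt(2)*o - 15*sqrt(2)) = 2*o^4 - 7*o^3 + sqrt(2)*o^3 - 25*sqrt(2)*o^2/2 + 25*o^2/2 - 15*o/2 + 53*sqrt(2)*o/2 - 15*sqrt(2)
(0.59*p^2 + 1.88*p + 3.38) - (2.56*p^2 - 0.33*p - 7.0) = -1.97*p^2 + 2.21*p + 10.38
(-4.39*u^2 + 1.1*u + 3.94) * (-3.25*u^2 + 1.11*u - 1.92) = 14.2675*u^4 - 8.4479*u^3 - 3.1552*u^2 + 2.2614*u - 7.5648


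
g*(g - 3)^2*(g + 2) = g^4 - 4*g^3 - 3*g^2 + 18*g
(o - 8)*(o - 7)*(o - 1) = o^3 - 16*o^2 + 71*o - 56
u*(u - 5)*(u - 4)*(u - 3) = u^4 - 12*u^3 + 47*u^2 - 60*u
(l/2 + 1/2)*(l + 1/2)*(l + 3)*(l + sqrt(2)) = l^4/2 + sqrt(2)*l^3/2 + 9*l^3/4 + 5*l^2/2 + 9*sqrt(2)*l^2/4 + 3*l/4 + 5*sqrt(2)*l/2 + 3*sqrt(2)/4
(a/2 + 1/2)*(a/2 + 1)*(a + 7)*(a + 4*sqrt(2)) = a^4/4 + sqrt(2)*a^3 + 5*a^3/2 + 23*a^2/4 + 10*sqrt(2)*a^2 + 7*a/2 + 23*sqrt(2)*a + 14*sqrt(2)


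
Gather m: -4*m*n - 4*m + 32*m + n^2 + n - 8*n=m*(28 - 4*n) + n^2 - 7*n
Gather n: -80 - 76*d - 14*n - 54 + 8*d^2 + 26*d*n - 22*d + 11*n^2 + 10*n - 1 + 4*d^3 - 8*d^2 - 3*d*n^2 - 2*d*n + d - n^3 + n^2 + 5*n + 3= 4*d^3 - 97*d - n^3 + n^2*(12 - 3*d) + n*(24*d + 1) - 132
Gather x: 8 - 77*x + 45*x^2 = 45*x^2 - 77*x + 8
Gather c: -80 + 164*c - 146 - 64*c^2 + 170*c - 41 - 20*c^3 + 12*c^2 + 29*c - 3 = -20*c^3 - 52*c^2 + 363*c - 270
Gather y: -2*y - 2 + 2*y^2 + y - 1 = 2*y^2 - y - 3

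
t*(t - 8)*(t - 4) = t^3 - 12*t^2 + 32*t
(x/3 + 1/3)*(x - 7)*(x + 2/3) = x^3/3 - 16*x^2/9 - 11*x/3 - 14/9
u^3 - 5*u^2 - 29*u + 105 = (u - 7)*(u - 3)*(u + 5)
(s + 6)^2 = s^2 + 12*s + 36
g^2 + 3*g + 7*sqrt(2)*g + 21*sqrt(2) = (g + 3)*(g + 7*sqrt(2))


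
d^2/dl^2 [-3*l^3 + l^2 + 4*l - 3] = 2 - 18*l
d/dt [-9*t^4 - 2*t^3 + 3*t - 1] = -36*t^3 - 6*t^2 + 3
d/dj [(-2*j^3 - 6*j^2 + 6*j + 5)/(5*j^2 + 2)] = 2*(-5*j^4 - 21*j^2 - 37*j + 6)/(25*j^4 + 20*j^2 + 4)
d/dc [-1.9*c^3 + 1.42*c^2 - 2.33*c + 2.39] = -5.7*c^2 + 2.84*c - 2.33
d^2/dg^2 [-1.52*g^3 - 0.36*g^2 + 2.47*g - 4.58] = -9.12*g - 0.72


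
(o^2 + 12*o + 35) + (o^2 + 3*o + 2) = 2*o^2 + 15*o + 37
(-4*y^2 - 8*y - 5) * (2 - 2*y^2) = 8*y^4 + 16*y^3 + 2*y^2 - 16*y - 10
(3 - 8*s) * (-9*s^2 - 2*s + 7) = 72*s^3 - 11*s^2 - 62*s + 21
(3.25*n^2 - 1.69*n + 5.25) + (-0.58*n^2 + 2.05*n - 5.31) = 2.67*n^2 + 0.36*n - 0.0599999999999996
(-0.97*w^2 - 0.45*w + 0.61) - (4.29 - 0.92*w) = -0.97*w^2 + 0.47*w - 3.68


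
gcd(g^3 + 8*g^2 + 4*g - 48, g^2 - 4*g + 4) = g - 2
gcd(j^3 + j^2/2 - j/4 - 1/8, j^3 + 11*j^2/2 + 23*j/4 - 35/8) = j - 1/2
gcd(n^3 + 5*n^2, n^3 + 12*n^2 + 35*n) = n^2 + 5*n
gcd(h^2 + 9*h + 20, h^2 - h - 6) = 1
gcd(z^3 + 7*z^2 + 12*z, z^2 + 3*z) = z^2 + 3*z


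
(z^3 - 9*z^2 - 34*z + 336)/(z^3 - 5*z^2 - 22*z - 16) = (z^2 - z - 42)/(z^2 + 3*z + 2)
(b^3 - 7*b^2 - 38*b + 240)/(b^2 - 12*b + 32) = (b^2 + b - 30)/(b - 4)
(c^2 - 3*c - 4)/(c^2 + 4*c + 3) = (c - 4)/(c + 3)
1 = 1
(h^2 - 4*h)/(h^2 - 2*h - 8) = h/(h + 2)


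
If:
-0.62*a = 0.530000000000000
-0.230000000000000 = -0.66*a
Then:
No Solution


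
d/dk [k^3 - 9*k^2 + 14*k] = 3*k^2 - 18*k + 14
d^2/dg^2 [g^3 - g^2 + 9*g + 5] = 6*g - 2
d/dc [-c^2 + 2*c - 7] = 2 - 2*c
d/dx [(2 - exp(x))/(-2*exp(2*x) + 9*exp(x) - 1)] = (-(exp(x) - 2)*(4*exp(x) - 9) + 2*exp(2*x) - 9*exp(x) + 1)*exp(x)/(2*exp(2*x) - 9*exp(x) + 1)^2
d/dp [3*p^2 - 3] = 6*p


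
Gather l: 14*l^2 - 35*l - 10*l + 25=14*l^2 - 45*l + 25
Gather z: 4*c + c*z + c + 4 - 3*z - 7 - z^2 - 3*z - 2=5*c - z^2 + z*(c - 6) - 5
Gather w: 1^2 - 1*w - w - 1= -2*w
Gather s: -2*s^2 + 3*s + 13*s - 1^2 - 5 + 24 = -2*s^2 + 16*s + 18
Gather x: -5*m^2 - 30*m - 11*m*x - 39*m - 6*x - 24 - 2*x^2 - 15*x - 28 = -5*m^2 - 69*m - 2*x^2 + x*(-11*m - 21) - 52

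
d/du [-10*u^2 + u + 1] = 1 - 20*u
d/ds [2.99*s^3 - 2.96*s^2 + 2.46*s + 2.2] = 8.97*s^2 - 5.92*s + 2.46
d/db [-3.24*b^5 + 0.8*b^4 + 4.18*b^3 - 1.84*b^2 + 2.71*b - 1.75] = -16.2*b^4 + 3.2*b^3 + 12.54*b^2 - 3.68*b + 2.71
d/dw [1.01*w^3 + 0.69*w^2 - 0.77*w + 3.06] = 3.03*w^2 + 1.38*w - 0.77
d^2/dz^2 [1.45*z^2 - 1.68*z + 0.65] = 2.90000000000000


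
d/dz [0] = 0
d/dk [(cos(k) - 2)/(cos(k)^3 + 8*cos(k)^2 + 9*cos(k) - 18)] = 2*(cos(k)^2 + cos(k) - 16)*sin(k)*cos(k)/((cos(k) - 1)^2*(cos(k) + 3)^2*(cos(k) + 6)^2)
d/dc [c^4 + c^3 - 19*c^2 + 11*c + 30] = 4*c^3 + 3*c^2 - 38*c + 11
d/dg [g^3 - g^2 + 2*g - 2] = 3*g^2 - 2*g + 2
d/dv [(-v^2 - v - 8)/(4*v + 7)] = (-4*v^2 - 14*v + 25)/(16*v^2 + 56*v + 49)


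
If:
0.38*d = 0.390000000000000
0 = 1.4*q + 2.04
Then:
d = 1.03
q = -1.46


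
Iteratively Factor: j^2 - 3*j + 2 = (j - 2)*(j - 1)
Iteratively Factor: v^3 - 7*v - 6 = (v - 3)*(v^2 + 3*v + 2) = (v - 3)*(v + 1)*(v + 2)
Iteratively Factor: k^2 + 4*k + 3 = (k + 1)*(k + 3)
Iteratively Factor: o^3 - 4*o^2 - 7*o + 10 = (o + 2)*(o^2 - 6*o + 5) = (o - 1)*(o + 2)*(o - 5)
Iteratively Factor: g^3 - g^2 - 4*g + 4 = (g + 2)*(g^2 - 3*g + 2) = (g - 1)*(g + 2)*(g - 2)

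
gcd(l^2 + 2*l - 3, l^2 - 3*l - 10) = 1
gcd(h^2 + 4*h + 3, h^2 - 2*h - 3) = h + 1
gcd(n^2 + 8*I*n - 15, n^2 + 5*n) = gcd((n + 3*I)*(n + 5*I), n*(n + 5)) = 1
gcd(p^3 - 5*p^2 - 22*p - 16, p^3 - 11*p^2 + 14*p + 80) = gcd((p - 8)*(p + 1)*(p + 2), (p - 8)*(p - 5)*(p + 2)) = p^2 - 6*p - 16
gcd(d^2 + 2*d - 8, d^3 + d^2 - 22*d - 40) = d + 4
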